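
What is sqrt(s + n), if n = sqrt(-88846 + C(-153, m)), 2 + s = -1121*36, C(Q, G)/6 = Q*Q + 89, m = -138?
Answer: sqrt(-40358 + 29*sqrt(62)) ≈ 200.32*I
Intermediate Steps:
C(Q, G) = 534 + 6*Q**2 (C(Q, G) = 6*(Q*Q + 89) = 6*(Q**2 + 89) = 6*(89 + Q**2) = 534 + 6*Q**2)
s = -40358 (s = -2 - 1121*36 = -2 - 40356 = -40358)
n = 29*sqrt(62) (n = sqrt(-88846 + (534 + 6*(-153)**2)) = sqrt(-88846 + (534 + 6*23409)) = sqrt(-88846 + (534 + 140454)) = sqrt(-88846 + 140988) = sqrt(52142) = 29*sqrt(62) ≈ 228.35)
sqrt(s + n) = sqrt(-40358 + 29*sqrt(62))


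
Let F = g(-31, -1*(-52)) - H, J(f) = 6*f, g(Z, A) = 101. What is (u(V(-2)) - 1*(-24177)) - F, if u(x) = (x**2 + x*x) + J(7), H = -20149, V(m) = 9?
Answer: 4131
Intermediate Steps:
u(x) = 42 + 2*x**2 (u(x) = (x**2 + x*x) + 6*7 = (x**2 + x**2) + 42 = 2*x**2 + 42 = 42 + 2*x**2)
F = 20250 (F = 101 - 1*(-20149) = 101 + 20149 = 20250)
(u(V(-2)) - 1*(-24177)) - F = ((42 + 2*9**2) - 1*(-24177)) - 1*20250 = ((42 + 2*81) + 24177) - 20250 = ((42 + 162) + 24177) - 20250 = (204 + 24177) - 20250 = 24381 - 20250 = 4131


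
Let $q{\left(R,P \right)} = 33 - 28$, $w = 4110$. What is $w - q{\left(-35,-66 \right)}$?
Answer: $4105$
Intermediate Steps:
$q{\left(R,P \right)} = 5$
$w - q{\left(-35,-66 \right)} = 4110 - 5 = 4105$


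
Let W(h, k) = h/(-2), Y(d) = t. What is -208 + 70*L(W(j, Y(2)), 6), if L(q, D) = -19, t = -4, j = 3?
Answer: -1538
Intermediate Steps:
Y(d) = -4
W(h, k) = -h/2 (W(h, k) = h*(-½) = -h/2)
-208 + 70*L(W(j, Y(2)), 6) = -208 + 70*(-19) = -208 - 1330 = -1538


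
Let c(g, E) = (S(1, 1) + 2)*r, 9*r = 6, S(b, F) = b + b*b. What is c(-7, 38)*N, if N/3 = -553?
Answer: -4424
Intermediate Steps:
S(b, F) = b + b**2
r = 2/3 (r = (1/9)*6 = 2/3 ≈ 0.66667)
c(g, E) = 8/3 (c(g, E) = (1*(1 + 1) + 2)*(2/3) = (1*2 + 2)*(2/3) = (2 + 2)*(2/3) = 4*(2/3) = 8/3)
N = -1659 (N = 3*(-553) = -1659)
c(-7, 38)*N = (8/3)*(-1659) = -4424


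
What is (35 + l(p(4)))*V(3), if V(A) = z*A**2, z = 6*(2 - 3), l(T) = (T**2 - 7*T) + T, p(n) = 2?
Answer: -1458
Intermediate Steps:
l(T) = T**2 - 6*T
z = -6 (z = 6*(-1) = -6)
V(A) = -6*A**2
(35 + l(p(4)))*V(3) = (35 + 2*(-6 + 2))*(-6*3**2) = (35 + 2*(-4))*(-6*9) = (35 - 8)*(-54) = 27*(-54) = -1458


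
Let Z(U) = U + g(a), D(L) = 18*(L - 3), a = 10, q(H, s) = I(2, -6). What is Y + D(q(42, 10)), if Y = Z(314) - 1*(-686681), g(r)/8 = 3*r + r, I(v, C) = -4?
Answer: 687189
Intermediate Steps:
q(H, s) = -4
g(r) = 32*r (g(r) = 8*(3*r + r) = 8*(4*r) = 32*r)
D(L) = -54 + 18*L (D(L) = 18*(-3 + L) = -54 + 18*L)
Z(U) = 320 + U (Z(U) = U + 32*10 = U + 320 = 320 + U)
Y = 687315 (Y = (320 + 314) - 1*(-686681) = 634 + 686681 = 687315)
Y + D(q(42, 10)) = 687315 + (-54 + 18*(-4)) = 687315 + (-54 - 72) = 687315 - 126 = 687189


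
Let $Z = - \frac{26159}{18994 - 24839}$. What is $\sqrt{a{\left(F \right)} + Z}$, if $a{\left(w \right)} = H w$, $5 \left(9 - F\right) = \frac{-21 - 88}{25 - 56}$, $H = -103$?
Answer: $\frac{i \sqrt{569590080515}}{25885} \approx 29.156 i$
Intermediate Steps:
$F = \frac{1286}{155}$ ($F = 9 - \frac{\left(-21 - 88\right) \frac{1}{25 - 56}}{5} = 9 - \frac{\left(-109\right) \frac{1}{-31}}{5} = 9 - \frac{\left(-109\right) \left(- \frac{1}{31}\right)}{5} = 9 - \frac{109}{155} = \frac{1286}{155} \approx 8.2968$)
$a{\left(w \right)} = - 103 w$
$Z = \frac{3737}{835}$ ($Z = - \frac{26159}{18994 - 24839} = - \frac{26159}{-5845} = \left(-26159\right) \left(- \frac{1}{5845}\right) = \frac{3737}{835} \approx 4.4754$)
$\sqrt{a{\left(F \right)} + Z} = \sqrt{\left(-103\right) \frac{1286}{155} + \frac{3737}{835}} = \sqrt{- \frac{132458}{155} + \frac{3737}{835}} = \sqrt{- \frac{22004639}{25885}} = \frac{i \sqrt{569590080515}}{25885}$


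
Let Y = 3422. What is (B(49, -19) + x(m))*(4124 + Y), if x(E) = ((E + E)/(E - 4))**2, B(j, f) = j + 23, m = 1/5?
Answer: 196165816/361 ≈ 5.4340e+5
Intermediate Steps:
m = 1/5 ≈ 0.20000
B(j, f) = 23 + j
x(E) = 4*E**2/(-4 + E)**2 (x(E) = ((2*E)/(-4 + E))**2 = (2*E/(-4 + E))**2 = 4*E**2/(-4 + E)**2)
(B(49, -19) + x(m))*(4124 + Y) = ((23 + 49) + 4*(1/5)**2/(-4 + 1/5)**2)*(4124 + 3422) = (72 + 4*(1/25)/(-19/5)**2)*7546 = (72 + 4*(1/25)*(25/361))*7546 = (72 + 4/361)*7546 = (25996/361)*7546 = 196165816/361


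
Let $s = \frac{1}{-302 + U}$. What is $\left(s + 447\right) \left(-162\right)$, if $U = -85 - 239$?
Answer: $- \frac{22665501}{313} \approx -72414.0$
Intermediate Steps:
$U = -324$ ($U = -85 - 239 = -324$)
$s = - \frac{1}{626}$ ($s = \frac{1}{-302 - 324} = \frac{1}{-626} = - \frac{1}{626} \approx -0.0015974$)
$\left(s + 447\right) \left(-162\right) = \left(- \frac{1}{626} + 447\right) \left(-162\right) = \frac{279821}{626} \left(-162\right) = - \frac{22665501}{313}$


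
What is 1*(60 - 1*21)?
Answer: 39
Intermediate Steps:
1*(60 - 1*21) = 1*(60 - 21) = 1*39 = 39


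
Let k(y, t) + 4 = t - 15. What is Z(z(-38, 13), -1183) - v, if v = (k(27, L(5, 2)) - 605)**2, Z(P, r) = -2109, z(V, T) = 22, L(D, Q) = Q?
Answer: -388993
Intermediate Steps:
k(y, t) = -19 + t (k(y, t) = -4 + (t - 15) = -4 + (-15 + t) = -19 + t)
v = 386884 (v = ((-19 + 2) - 605)**2 = (-17 - 605)**2 = (-622)**2 = 386884)
Z(z(-38, 13), -1183) - v = -2109 - 1*386884 = -2109 - 386884 = -388993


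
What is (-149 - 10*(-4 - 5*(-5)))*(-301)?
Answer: 108059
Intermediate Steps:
(-149 - 10*(-4 - 5*(-5)))*(-301) = (-149 - 10*(-4 + 25))*(-301) = (-149 - 10*21)*(-301) = (-149 - 210)*(-301) = -359*(-301) = 108059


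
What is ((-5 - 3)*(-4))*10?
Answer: 320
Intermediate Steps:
((-5 - 3)*(-4))*10 = -8*(-4)*10 = 32*10 = 320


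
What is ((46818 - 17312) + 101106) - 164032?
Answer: -33420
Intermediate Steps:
((46818 - 17312) + 101106) - 164032 = (29506 + 101106) - 164032 = 130612 - 164032 = -33420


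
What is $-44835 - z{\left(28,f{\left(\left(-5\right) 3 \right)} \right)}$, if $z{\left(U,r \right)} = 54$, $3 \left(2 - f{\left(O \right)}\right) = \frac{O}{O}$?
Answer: $-44889$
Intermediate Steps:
$f{\left(O \right)} = \frac{5}{3}$ ($f{\left(O \right)} = 2 - \frac{O \frac{1}{O}}{3} = 2 - \frac{1}{3} = \frac{5}{3}$)
$-44835 - z{\left(28,f{\left(\left(-5\right) 3 \right)} \right)} = -44835 - 54 = -44889$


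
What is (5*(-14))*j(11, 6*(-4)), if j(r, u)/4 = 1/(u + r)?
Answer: 280/13 ≈ 21.538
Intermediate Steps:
j(r, u) = 4/(r + u) (j(r, u) = 4/(u + r) = 4/(r + u))
(5*(-14))*j(11, 6*(-4)) = (5*(-14))*(4/(11 + 6*(-4))) = -280/(11 - 24) = -280/(-13) = -280*(-1)/13 = -70*(-4/13) = 280/13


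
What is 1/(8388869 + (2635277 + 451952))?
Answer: 1/11476098 ≈ 8.7138e-8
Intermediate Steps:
1/(8388869 + (2635277 + 451952)) = 1/(8388869 + 3087229) = 1/11476098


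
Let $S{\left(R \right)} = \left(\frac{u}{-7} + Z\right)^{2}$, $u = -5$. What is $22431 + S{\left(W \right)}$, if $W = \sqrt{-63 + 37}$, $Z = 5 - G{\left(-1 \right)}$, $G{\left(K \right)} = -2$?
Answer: $\frac{1102035}{49} \approx 22491.0$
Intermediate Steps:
$Z = 7$ ($Z = 5 - -2 = 5 + 2 = 7$)
$W = i \sqrt{26}$ ($W = \sqrt{-26} = i \sqrt{26} \approx 5.099 i$)
$S{\left(R \right)} = \frac{2916}{49}$ ($S{\left(R \right)} = \left(- \frac{5}{-7} + 7\right)^{2} = \left(\left(-5\right) \left(- \frac{1}{7}\right) + 7\right)^{2} = \left(\frac{5}{7} + 7\right)^{2} = \left(\frac{54}{7}\right)^{2} = \frac{2916}{49}$)
$22431 + S{\left(W \right)} = 22431 + \frac{2916}{49} = \frac{1102035}{49}$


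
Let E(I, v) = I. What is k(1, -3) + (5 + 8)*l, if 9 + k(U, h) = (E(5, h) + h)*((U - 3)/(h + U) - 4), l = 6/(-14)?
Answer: -144/7 ≈ -20.571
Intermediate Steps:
l = -3/7 (l = 6*(-1/14) = -3/7 ≈ -0.42857)
k(U, h) = -9 + (-4 + (-3 + U)/(U + h))*(5 + h) (k(U, h) = -9 + (5 + h)*((U - 3)/(h + U) - 4) = -9 + (5 + h)*((-3 + U)/(U + h) - 4) = -9 + (5 + h)*(-4 + (-3 + U)/(U + h)) = -9 + (-4 + (-3 + U)/(U + h))*(5 + h))
k(1, -3) + (5 + 8)*l = (-15 - 32*(-3) - 24*1 - 4*(-3)**2 - 3*1*(-3))/(1 - 3) + (5 + 8)*(-3/7) = (-15 + 96 - 24 - 4*9 + 9)/(-2) + 13*(-3/7) = -(-15 + 96 - 24 - 36 + 9)/2 - 39/7 = -1/2*30 - 39/7 = -15 - 39/7 = -144/7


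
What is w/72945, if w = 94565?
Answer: 18913/14589 ≈ 1.2964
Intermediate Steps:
w/72945 = 94565/72945 = 94565*(1/72945) = 18913/14589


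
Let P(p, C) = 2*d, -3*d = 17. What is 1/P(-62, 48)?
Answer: -3/34 ≈ -0.088235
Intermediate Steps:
d = -17/3 (d = -1/3*17 = -17/3 ≈ -5.6667)
P(p, C) = -34/3 (P(p, C) = 2*(-17/3) = -34/3)
1/P(-62, 48) = 1/(-34/3) = -3/34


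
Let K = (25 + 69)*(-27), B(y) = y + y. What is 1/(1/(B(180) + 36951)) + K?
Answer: 34773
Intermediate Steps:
B(y) = 2*y
K = -2538 (K = 94*(-27) = -2538)
1/(1/(B(180) + 36951)) + K = 1/(1/(2*180 + 36951)) - 2538 = 1/(1/(360 + 36951)) - 2538 = 1/(1/37311) - 2538 = 37311 - 2538 = 34773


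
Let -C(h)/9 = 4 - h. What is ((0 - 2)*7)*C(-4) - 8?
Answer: 1000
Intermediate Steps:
C(h) = -36 + 9*h (C(h) = -9*(4 - h) = -36 + 9*h)
((0 - 2)*7)*C(-4) - 8 = ((0 - 2)*7)*(-36 + 9*(-4)) - 8 = (-2*7)*(-36 - 36) - 8 = -14*(-72) - 8 = 1008 - 8 = 1000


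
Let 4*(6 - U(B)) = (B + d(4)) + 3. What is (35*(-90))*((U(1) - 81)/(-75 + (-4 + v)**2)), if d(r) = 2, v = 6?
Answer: -240975/71 ≈ -3394.0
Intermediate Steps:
U(B) = 19/4 - B/4 (U(B) = 6 - ((B + 2) + 3)/4 = 6 - ((2 + B) + 3)/4 = 6 - (5 + B)/4 = 6 + (-5/4 - B/4) = 19/4 - B/4)
(35*(-90))*((U(1) - 81)/(-75 + (-4 + v)**2)) = (35*(-90))*(((19/4 - 1/4*1) - 81)/(-75 + (-4 + 6)**2)) = -3150*((19/4 - 1/4) - 81)/(-75 + 2**2) = -3150*(9/2 - 81)/(-75 + 4) = -(-240975)/(-71) = -(-240975)*(-1)/71 = -3150*153/142 = -240975/71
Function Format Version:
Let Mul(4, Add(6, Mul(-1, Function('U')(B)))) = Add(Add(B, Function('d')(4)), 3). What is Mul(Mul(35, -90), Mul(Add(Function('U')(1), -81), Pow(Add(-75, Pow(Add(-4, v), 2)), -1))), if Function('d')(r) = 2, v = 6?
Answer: Rational(-240975, 71) ≈ -3394.0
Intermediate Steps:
Function('U')(B) = Add(Rational(19, 4), Mul(Rational(-1, 4), B)) (Function('U')(B) = Add(6, Mul(Rational(-1, 4), Add(Add(B, 2), 3))) = Add(6, Mul(Rational(-1, 4), Add(Add(2, B), 3))) = Add(6, Mul(Rational(-1, 4), Add(5, B))) = Add(6, Add(Rational(-5, 4), Mul(Rational(-1, 4), B))) = Add(Rational(19, 4), Mul(Rational(-1, 4), B)))
Mul(Mul(35, -90), Mul(Add(Function('U')(1), -81), Pow(Add(-75, Pow(Add(-4, v), 2)), -1))) = Mul(Mul(35, -90), Mul(Add(Add(Rational(19, 4), Mul(Rational(-1, 4), 1)), -81), Pow(Add(-75, Pow(Add(-4, 6), 2)), -1))) = Mul(-3150, Mul(Add(Add(Rational(19, 4), Rational(-1, 4)), -81), Pow(Add(-75, Pow(2, 2)), -1))) = Mul(-3150, Mul(Add(Rational(9, 2), -81), Pow(Add(-75, 4), -1))) = Mul(-3150, Mul(Rational(-153, 2), Pow(-71, -1))) = Mul(-3150, Mul(Rational(-153, 2), Rational(-1, 71))) = Mul(-3150, Rational(153, 142)) = Rational(-240975, 71)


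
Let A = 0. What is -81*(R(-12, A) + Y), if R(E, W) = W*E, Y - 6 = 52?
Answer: -4698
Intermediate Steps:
Y = 58 (Y = 6 + 52 = 58)
R(E, W) = E*W
-81*(R(-12, A) + Y) = -81*(-12*0 + 58) = -81*(0 + 58) = -81*58 = -4698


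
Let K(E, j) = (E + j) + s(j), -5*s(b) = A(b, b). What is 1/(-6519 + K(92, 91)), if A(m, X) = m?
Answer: -5/31771 ≈ -0.00015738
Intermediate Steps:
s(b) = -b/5
K(E, j) = E + 4*j/5 (K(E, j) = (E + j) - j/5 = E + 4*j/5)
1/(-6519 + K(92, 91)) = 1/(-6519 + (92 + (4/5)*91)) = 1/(-6519 + (92 + 364/5)) = 1/(-6519 + 824/5) = 1/(-31771/5) = -5/31771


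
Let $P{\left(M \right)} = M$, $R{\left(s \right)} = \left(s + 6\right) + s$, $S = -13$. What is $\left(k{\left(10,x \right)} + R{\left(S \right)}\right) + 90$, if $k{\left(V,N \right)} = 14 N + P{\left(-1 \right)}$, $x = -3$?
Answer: $27$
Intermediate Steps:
$R{\left(s \right)} = 6 + 2 s$ ($R{\left(s \right)} = \left(6 + s\right) + s = 6 + 2 s$)
$k{\left(V,N \right)} = -1 + 14 N$ ($k{\left(V,N \right)} = 14 N - 1 = -1 + 14 N$)
$\left(k{\left(10,x \right)} + R{\left(S \right)}\right) + 90 = \left(\left(-1 + 14 \left(-3\right)\right) + \left(6 + 2 \left(-13\right)\right)\right) + 90 = \left(\left(-1 - 42\right) + \left(6 - 26\right)\right) + 90 = \left(-43 - 20\right) + 90 = -63 + 90 = 27$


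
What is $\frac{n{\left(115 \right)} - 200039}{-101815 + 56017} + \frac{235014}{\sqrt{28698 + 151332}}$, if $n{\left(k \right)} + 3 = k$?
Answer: $\frac{199927}{45798} + \frac{39169 \sqrt{180030}}{30005} \approx 558.25$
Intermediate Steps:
$n{\left(k \right)} = -3 + k$
$\frac{n{\left(115 \right)} - 200039}{-101815 + 56017} + \frac{235014}{\sqrt{28698 + 151332}} = \frac{\left(-3 + 115\right) - 200039}{-101815 + 56017} + \frac{235014}{\sqrt{28698 + 151332}} = \frac{112 - 200039}{-45798} + \frac{235014}{\sqrt{180030}} = \left(-199927\right) \left(- \frac{1}{45798}\right) + 235014 \frac{\sqrt{180030}}{180030} = \frac{199927}{45798} + \frac{39169 \sqrt{180030}}{30005}$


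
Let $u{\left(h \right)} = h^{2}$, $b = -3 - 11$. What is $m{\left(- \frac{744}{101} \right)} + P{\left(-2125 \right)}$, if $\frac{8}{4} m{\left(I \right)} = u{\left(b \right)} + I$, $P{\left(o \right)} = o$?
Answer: $- \frac{205099}{101} \approx -2030.7$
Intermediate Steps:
$b = -14$
$m{\left(I \right)} = 98 + \frac{I}{2}$ ($m{\left(I \right)} = \frac{\left(-14\right)^{2} + I}{2} = \frac{196 + I}{2} = 98 + \frac{I}{2}$)
$m{\left(- \frac{744}{101} \right)} + P{\left(-2125 \right)} = \left(98 + \frac{\left(-744\right) \frac{1}{101}}{2}\right) - 2125 = \left(98 + \frac{1}{2} \left(- \frac{744}{101}\right)\right) - 2125 = \left(98 - \frac{372}{101}\right) - 2125 = \frac{9526}{101} - 2125 = - \frac{205099}{101}$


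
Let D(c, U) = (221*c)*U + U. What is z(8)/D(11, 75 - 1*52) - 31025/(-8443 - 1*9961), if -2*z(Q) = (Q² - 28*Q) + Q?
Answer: 5713201/3386336 ≈ 1.6871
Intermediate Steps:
D(c, U) = U + 221*U*c (D(c, U) = 221*U*c + U = U + 221*U*c)
z(Q) = -Q²/2 + 27*Q/2 (z(Q) = -((Q² - 28*Q) + Q)/2 = -(Q² - 27*Q)/2 = -Q²/2 + 27*Q/2)
z(8)/D(11, 75 - 1*52) - 31025/(-8443 - 1*9961) = ((½)*8*(27 - 1*8))/(((75 - 1*52)*(1 + 221*11))) - 31025/(-8443 - 1*9961) = ((½)*8*(27 - 8))/(((75 - 52)*(1 + 2431))) - 31025/(-8443 - 9961) = ((½)*8*19)/((23*2432)) - 31025/(-18404) = 76/55936 - 31025*(-1/18404) = 76*(1/55936) + 31025/18404 = 1/736 + 31025/18404 = 5713201/3386336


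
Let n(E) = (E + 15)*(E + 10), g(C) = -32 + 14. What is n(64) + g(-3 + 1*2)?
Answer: 5828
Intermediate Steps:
g(C) = -18
n(E) = (10 + E)*(15 + E) (n(E) = (15 + E)*(10 + E) = (10 + E)*(15 + E))
n(64) + g(-3 + 1*2) = (150 + 64**2 + 25*64) - 18 = (150 + 4096 + 1600) - 18 = 5846 - 18 = 5828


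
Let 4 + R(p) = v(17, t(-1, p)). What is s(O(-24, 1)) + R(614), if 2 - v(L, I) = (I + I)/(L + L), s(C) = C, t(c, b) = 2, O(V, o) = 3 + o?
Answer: 32/17 ≈ 1.8824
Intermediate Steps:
v(L, I) = 2 - I/L (v(L, I) = 2 - (I + I)/(L + L) = 2 - 2*I/(2*L) = 2 - 2*I*1/(2*L) = 2 - I/L)
R(p) = -36/17 (R(p) = -4 + (2 - 1*2/17) = -4 + (2 - 1*2*1/17) = -4 + (2 - 2/17) = -4 + 32/17 = -36/17)
s(O(-24, 1)) + R(614) = (3 + 1) - 36/17 = 4 - 36/17 = 32/17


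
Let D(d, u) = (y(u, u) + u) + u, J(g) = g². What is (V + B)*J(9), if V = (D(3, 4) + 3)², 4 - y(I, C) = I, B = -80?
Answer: 3321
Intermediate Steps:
y(I, C) = 4 - I
D(d, u) = 4 + u (D(d, u) = ((4 - u) + u) + u = 4 + u)
V = 121 (V = ((4 + 4) + 3)² = (8 + 3)² = 11² = 121)
(V + B)*J(9) = (121 - 80)*9² = 41*81 = 3321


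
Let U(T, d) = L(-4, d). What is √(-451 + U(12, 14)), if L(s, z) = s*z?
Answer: 13*I*√3 ≈ 22.517*I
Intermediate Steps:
U(T, d) = -4*d
√(-451 + U(12, 14)) = √(-451 - 4*14) = √(-451 - 56) = √(-507) = 13*I*√3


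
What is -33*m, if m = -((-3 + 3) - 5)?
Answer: -165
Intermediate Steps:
m = 5 (m = -(0 - 5) = -1*(-5) = 5)
-33*m = -33*5 = -165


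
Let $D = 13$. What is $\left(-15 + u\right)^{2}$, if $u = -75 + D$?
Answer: $5929$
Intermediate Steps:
$u = -62$ ($u = -75 + 13 = -62$)
$\left(-15 + u\right)^{2} = \left(-15 - 62\right)^{2} = \left(-77\right)^{2} = 5929$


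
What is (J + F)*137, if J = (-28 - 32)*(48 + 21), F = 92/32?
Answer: -4534289/8 ≈ -5.6679e+5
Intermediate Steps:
F = 23/8 (F = 92*(1/32) = 23/8 ≈ 2.8750)
J = -4140 (J = -60*69 = -4140)
(J + F)*137 = (-4140 + 23/8)*137 = -33097/8*137 = -4534289/8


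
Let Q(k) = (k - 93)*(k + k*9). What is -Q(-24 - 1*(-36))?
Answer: 9720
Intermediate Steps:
Q(k) = 10*k*(-93 + k) (Q(k) = (-93 + k)*(k + 9*k) = (-93 + k)*(10*k) = 10*k*(-93 + k))
-Q(-24 - 1*(-36)) = -10*(-24 - 1*(-36))*(-93 + (-24 - 1*(-36))) = -10*(-24 + 36)*(-93 + (-24 + 36)) = -10*12*(-93 + 12) = -10*12*(-81) = -1*(-9720) = 9720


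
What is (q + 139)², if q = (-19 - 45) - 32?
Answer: 1849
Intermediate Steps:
q = -96 (q = -64 - 32 = -96)
(q + 139)² = (-96 + 139)² = 43² = 1849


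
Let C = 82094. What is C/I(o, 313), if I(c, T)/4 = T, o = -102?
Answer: 41047/626 ≈ 65.570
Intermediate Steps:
I(c, T) = 4*T
C/I(o, 313) = 82094/((4*313)) = 82094/1252 = 82094*(1/1252) = 41047/626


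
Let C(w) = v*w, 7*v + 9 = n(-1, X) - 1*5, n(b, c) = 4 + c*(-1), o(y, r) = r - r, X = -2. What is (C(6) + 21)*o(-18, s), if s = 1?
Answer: 0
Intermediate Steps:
o(y, r) = 0
n(b, c) = 4 - c
v = -8/7 (v = -9/7 + ((4 - 1*(-2)) - 1*5)/7 = -9/7 + ((4 + 2) - 5)/7 = -9/7 + (6 - 5)/7 = -9/7 + (⅐)*1 = -9/7 + ⅐ = -8/7 ≈ -1.1429)
C(w) = -8*w/7
(C(6) + 21)*o(-18, s) = (-8/7*6 + 21)*0 = (-48/7 + 21)*0 = (99/7)*0 = 0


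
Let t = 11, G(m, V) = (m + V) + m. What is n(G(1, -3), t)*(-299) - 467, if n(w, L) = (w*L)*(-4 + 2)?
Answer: -7045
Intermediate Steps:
G(m, V) = V + 2*m (G(m, V) = (V + m) + m = V + 2*m)
n(w, L) = -2*L*w (n(w, L) = (L*w)*(-2) = -2*L*w)
n(G(1, -3), t)*(-299) - 467 = -2*11*(-3 + 2*1)*(-299) - 467 = -2*11*(-3 + 2)*(-299) - 467 = -2*11*(-1)*(-299) - 467 = 22*(-299) - 467 = -6578 - 467 = -7045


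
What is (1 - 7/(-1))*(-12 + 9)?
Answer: -24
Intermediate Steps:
(1 - 7/(-1))*(-12 + 9) = (1 - 7*(-1))*(-3) = (1 + 7)*(-3) = 8*(-3) = -24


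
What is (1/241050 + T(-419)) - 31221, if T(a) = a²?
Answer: 34793157001/241050 ≈ 1.4434e+5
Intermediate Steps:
(1/241050 + T(-419)) - 31221 = (1/241050 + (-419)²) - 31221 = (1/241050 + 175561) - 31221 = 42318979051/241050 - 31221 = 34793157001/241050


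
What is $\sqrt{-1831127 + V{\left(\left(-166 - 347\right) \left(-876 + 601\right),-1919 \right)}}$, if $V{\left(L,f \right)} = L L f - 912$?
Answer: $i \sqrt{38192238476414} \approx 6.18 \cdot 10^{6} i$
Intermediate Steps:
$V{\left(L,f \right)} = -912 + f L^{2}$ ($V{\left(L,f \right)} = L^{2} f - 912 = f L^{2} - 912 = -912 + f L^{2}$)
$\sqrt{-1831127 + V{\left(\left(-166 - 347\right) \left(-876 + 601\right),-1919 \right)}} = \sqrt{-1831127 - \left(912 + 1919 \left(\left(-166 - 347\right) \left(-876 + 601\right)\right)^{2}\right)} = \sqrt{-1831127 - \left(912 + 1919 \left(\left(-513\right) \left(-275\right)\right)^{2}\right)} = \sqrt{-1831127 - \left(912 + 1919 \cdot 141075^{2}\right)} = \sqrt{-1831127 - 38192236645287} = \sqrt{-38192238476414} = i \sqrt{38192238476414}$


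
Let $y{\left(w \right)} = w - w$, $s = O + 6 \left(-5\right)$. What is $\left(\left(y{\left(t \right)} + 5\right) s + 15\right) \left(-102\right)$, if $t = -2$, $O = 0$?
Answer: $13770$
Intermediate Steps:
$s = -30$ ($s = 0 + 6 \left(-5\right) = 0 - 30 = -30$)
$y{\left(w \right)} = 0$
$\left(\left(y{\left(t \right)} + 5\right) s + 15\right) \left(-102\right) = \left(\left(0 + 5\right) \left(-30\right) + 15\right) \left(-102\right) = \left(5 \left(-30\right) + 15\right) \left(-102\right) = \left(-150 + 15\right) \left(-102\right) = \left(-135\right) \left(-102\right) = 13770$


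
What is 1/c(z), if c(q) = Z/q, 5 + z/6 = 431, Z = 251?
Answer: 2556/251 ≈ 10.183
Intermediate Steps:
z = 2556 (z = -30 + 6*431 = -30 + 2586 = 2556)
c(q) = 251/q
1/c(z) = 1/(251/2556) = 2556/251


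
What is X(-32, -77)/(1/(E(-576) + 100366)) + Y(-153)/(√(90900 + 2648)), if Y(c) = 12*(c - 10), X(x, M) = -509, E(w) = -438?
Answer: -50863352 - 978*√23387/23387 ≈ -5.0863e+7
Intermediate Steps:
Y(c) = -120 + 12*c (Y(c) = 12*(-10 + c) = -120 + 12*c)
X(-32, -77)/(1/(E(-576) + 100366)) + Y(-153)/(√(90900 + 2648)) = -509/(1/(-438 + 100366)) + (-120 + 12*(-153))/(√(90900 + 2648)) = -509/(1/99928) + (-120 - 1836)/(√93548) = -509/1/99928 - 1956*√23387/46774 = -509*99928 - 978*√23387/23387 = -50863352 - 978*√23387/23387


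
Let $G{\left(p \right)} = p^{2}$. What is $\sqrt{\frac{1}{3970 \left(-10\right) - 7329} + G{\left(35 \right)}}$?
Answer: $\frac{2 \sqrt{677341333299}}{47029} \approx 35.0$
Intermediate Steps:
$\sqrt{\frac{1}{3970 \left(-10\right) - 7329} + G{\left(35 \right)}} = \sqrt{\frac{1}{3970 \left(-10\right) - 7329} + 35^{2}} = \sqrt{\frac{1}{-39700 - 7329} + 1225} = \sqrt{\frac{1}{-47029} + 1225} = \sqrt{- \frac{1}{47029} + 1225} = \sqrt{\frac{57610524}{47029}} = \frac{2 \sqrt{677341333299}}{47029}$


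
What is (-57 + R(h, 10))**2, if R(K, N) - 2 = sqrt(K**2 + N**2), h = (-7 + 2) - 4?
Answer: (55 - sqrt(181))**2 ≈ 1726.1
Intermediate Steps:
h = -9 (h = -5 - 4 = -9)
R(K, N) = 2 + sqrt(K**2 + N**2)
(-57 + R(h, 10))**2 = (-57 + (2 + sqrt((-9)**2 + 10**2)))**2 = (-57 + (2 + sqrt(81 + 100)))**2 = (-57 + (2 + sqrt(181)))**2 = (-55 + sqrt(181))**2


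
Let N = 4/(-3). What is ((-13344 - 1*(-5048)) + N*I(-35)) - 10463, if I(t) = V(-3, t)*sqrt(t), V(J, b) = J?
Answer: -18759 + 4*I*sqrt(35) ≈ -18759.0 + 23.664*I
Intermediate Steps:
N = -4/3 (N = 4*(-1/3) = -4/3 ≈ -1.3333)
I(t) = -3*sqrt(t)
((-13344 - 1*(-5048)) + N*I(-35)) - 10463 = ((-13344 - 1*(-5048)) - (-4)*sqrt(-35)) - 10463 = ((-13344 + 5048) - (-4)*I*sqrt(35)) - 10463 = (-8296 - (-4)*I*sqrt(35)) - 10463 = (-8296 + 4*I*sqrt(35)) - 10463 = -18759 + 4*I*sqrt(35)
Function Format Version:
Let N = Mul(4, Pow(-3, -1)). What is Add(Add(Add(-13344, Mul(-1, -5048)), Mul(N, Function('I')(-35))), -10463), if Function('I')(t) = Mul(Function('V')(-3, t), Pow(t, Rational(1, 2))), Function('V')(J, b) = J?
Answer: Add(-18759, Mul(4, I, Pow(35, Rational(1, 2)))) ≈ Add(-18759., Mul(23.664, I))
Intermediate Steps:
N = Rational(-4, 3) (N = Mul(4, Rational(-1, 3)) = Rational(-4, 3) ≈ -1.3333)
Function('I')(t) = Mul(-3, Pow(t, Rational(1, 2)))
Add(Add(Add(-13344, Mul(-1, -5048)), Mul(N, Function('I')(-35))), -10463) = Add(Add(Add(-13344, Mul(-1, -5048)), Mul(Rational(-4, 3), Mul(-3, Pow(-35, Rational(1, 2))))), -10463) = Add(Add(Add(-13344, 5048), Mul(Rational(-4, 3), Mul(-3, Mul(I, Pow(35, Rational(1, 2)))))), -10463) = Add(Add(-8296, Mul(Rational(-4, 3), Mul(-3, I, Pow(35, Rational(1, 2))))), -10463) = Add(Add(-8296, Mul(4, I, Pow(35, Rational(1, 2)))), -10463) = Add(-18759, Mul(4, I, Pow(35, Rational(1, 2))))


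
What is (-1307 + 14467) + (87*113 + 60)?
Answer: 23051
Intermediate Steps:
(-1307 + 14467) + (87*113 + 60) = 13160 + (9831 + 60) = 13160 + 9891 = 23051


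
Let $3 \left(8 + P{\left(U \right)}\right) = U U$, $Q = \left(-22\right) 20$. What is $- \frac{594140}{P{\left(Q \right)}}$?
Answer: $- \frac{445605}{48394} \approx -9.2079$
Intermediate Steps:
$Q = -440$
$P{\left(U \right)} = -8 + \frac{U^{2}}{3}$ ($P{\left(U \right)} = -8 + \frac{U U}{3} = -8 + \frac{U^{2}}{3}$)
$- \frac{594140}{P{\left(Q \right)}} = - \frac{594140}{-8 + \frac{\left(-440\right)^{2}}{3}} = - \frac{594140}{-8 + \frac{1}{3} \cdot 193600} = - \frac{594140}{-8 + \frac{193600}{3}} = - \frac{594140}{\frac{193576}{3}} = \left(-594140\right) \frac{3}{193576} = - \frac{445605}{48394}$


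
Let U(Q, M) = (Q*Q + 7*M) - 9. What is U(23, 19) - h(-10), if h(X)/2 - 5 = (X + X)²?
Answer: -157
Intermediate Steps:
U(Q, M) = -9 + Q² + 7*M (U(Q, M) = (Q² + 7*M) - 9 = -9 + Q² + 7*M)
h(X) = 10 + 8*X² (h(X) = 10 + 2*(X + X)² = 10 + 2*(2*X)² = 10 + 2*(4*X²) = 10 + 8*X²)
U(23, 19) - h(-10) = (-9 + 23² + 7*19) - (10 + 8*(-10)²) = (-9 + 529 + 133) - (10 + 8*100) = 653 - (10 + 800) = 653 - 1*810 = 653 - 810 = -157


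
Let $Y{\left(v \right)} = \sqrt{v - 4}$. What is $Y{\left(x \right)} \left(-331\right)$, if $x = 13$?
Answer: $-993$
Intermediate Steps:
$Y{\left(v \right)} = \sqrt{-4 + v}$
$Y{\left(x \right)} \left(-331\right) = \sqrt{-4 + 13} \left(-331\right) = \sqrt{9} \left(-331\right) = 3 \left(-331\right) = -993$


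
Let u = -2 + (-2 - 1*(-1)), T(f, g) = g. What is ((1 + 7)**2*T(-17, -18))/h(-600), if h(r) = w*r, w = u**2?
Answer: 16/75 ≈ 0.21333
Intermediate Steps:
u = -3 (u = -2 + (-2 + 1) = -2 - 1 = -3)
w = 9 (w = (-3)**2 = 9)
h(r) = 9*r
((1 + 7)**2*T(-17, -18))/h(-600) = ((1 + 7)**2*(-18))/((9*(-600))) = (8**2*(-18))/(-5400) = (64*(-18))*(-1/5400) = -1152*(-1/5400) = 16/75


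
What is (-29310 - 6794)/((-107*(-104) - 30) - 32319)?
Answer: 36104/21221 ≈ 1.7013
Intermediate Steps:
(-29310 - 6794)/((-107*(-104) - 30) - 32319) = -36104/((11128 - 30) - 32319) = -36104/(11098 - 32319) = -36104/(-21221) = -36104*(-1/21221) = 36104/21221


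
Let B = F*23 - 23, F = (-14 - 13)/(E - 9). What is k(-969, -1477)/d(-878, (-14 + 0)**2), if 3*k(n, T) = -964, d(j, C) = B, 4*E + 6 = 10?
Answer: -7712/1311 ≈ -5.8825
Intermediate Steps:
E = 1 (E = -3/2 + (1/4)*10 = -3/2 + 5/2 = 1)
F = 27/8 (F = (-14 - 13)/(1 - 9) = -27/(-8) = -27*(-1/8) = 27/8 ≈ 3.3750)
B = 437/8 (B = (27/8)*23 - 23 = 621/8 - 23 = 437/8 ≈ 54.625)
d(j, C) = 437/8
k(n, T) = -964/3 (k(n, T) = (1/3)*(-964) = -964/3)
k(-969, -1477)/d(-878, (-14 + 0)**2) = -964/(3*437/8) = -964/3*8/437 = -7712/1311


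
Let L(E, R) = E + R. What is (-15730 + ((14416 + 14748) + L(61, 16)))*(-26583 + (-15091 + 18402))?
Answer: -314427992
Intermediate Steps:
(-15730 + ((14416 + 14748) + L(61, 16)))*(-26583 + (-15091 + 18402)) = (-15730 + ((14416 + 14748) + (61 + 16)))*(-26583 + (-15091 + 18402)) = (-15730 + (29164 + 77))*(-26583 + 3311) = (-15730 + 29241)*(-23272) = 13511*(-23272) = -314427992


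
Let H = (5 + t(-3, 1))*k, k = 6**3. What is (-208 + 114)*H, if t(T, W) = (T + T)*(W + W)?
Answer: 142128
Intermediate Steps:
t(T, W) = 4*T*W (t(T, W) = (2*T)*(2*W) = 4*T*W)
k = 216
H = -1512 (H = (5 + 4*(-3)*1)*216 = (5 - 12)*216 = -7*216 = -1512)
(-208 + 114)*H = (-208 + 114)*(-1512) = -94*(-1512) = 142128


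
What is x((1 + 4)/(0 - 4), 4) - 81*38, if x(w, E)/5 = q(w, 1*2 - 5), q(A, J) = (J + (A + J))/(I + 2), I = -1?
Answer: -12457/4 ≈ -3114.3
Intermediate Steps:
q(A, J) = A + 2*J (q(A, J) = (J + (A + J))/(-1 + 2) = (A + 2*J)/1 = (A + 2*J)*1 = A + 2*J)
x(w, E) = -30 + 5*w (x(w, E) = 5*(w + 2*(1*2 - 5)) = 5*(w + 2*(2 - 5)) = 5*(w + 2*(-3)) = 5*(w - 6) = 5*(-6 + w) = -30 + 5*w)
x((1 + 4)/(0 - 4), 4) - 81*38 = (-30 + 5*((1 + 4)/(0 - 4))) - 81*38 = (-30 + 5*(5/(-4))) - 3078 = (-30 + 5*(5*(-¼))) - 3078 = (-30 + 5*(-5/4)) - 3078 = (-30 - 25/4) - 3078 = -145/4 - 3078 = -12457/4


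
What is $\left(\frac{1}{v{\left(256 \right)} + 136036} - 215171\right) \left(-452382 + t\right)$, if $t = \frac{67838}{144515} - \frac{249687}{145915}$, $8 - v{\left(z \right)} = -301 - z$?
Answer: $\frac{228886882124599131841962}{2351422430401} \approx 9.734 \cdot 10^{10}$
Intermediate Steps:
$v{\left(z \right)} = 309 + z$ ($v{\left(z \right)} = 8 - \left(-301 - z\right) = 8 + \left(301 + z\right) = 309 + z$)
$t = - \frac{748141001}{602483035}$ ($t = 67838 \cdot \frac{1}{144515} - \frac{249687}{145915} = \frac{67838}{144515} - \frac{249687}{145915} = - \frac{748141001}{602483035} \approx -1.2418$)
$\left(\frac{1}{v{\left(256 \right)} + 136036} - 215171\right) \left(-452382 + t\right) = \left(\frac{1}{\left(309 + 256\right) + 136036} - 215171\right) \left(-452382 - \frac{748141001}{602483035}\right) = \left(\frac{1}{565 + 136036} - 215171\right) \left(- \frac{272553228480371}{602483035}\right) = \left(\frac{1}{136601} - 215171\right) \left(- \frac{272553228480371}{602483035}\right) = \left(- \frac{29392573770}{136601}\right) \left(- \frac{272553228480371}{602483035}\right) = \frac{228886882124599131841962}{2351422430401}$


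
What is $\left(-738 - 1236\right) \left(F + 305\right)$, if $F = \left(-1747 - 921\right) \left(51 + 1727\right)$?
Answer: $9363469626$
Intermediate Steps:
$F = -4743704$ ($F = \left(-2668\right) 1778 = -4743704$)
$\left(-738 - 1236\right) \left(F + 305\right) = \left(-738 - 1236\right) \left(-4743704 + 305\right) = \left(-1974\right) \left(-4743399\right) = 9363469626$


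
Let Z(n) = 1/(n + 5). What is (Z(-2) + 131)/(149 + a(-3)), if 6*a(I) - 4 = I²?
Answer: 788/907 ≈ 0.86880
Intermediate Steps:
a(I) = ⅔ + I²/6
Z(n) = 1/(5 + n)
(Z(-2) + 131)/(149 + a(-3)) = (1/(5 - 2) + 131)/(149 + (⅔ + (⅙)*(-3)²)) = (1/3 + 131)/(149 + (⅔ + (⅙)*9)) = (⅓ + 131)/(149 + (⅔ + 3/2)) = (394/3)/(149 + 13/6) = (394/3)/(907/6) = (6/907)*(394/3) = 788/907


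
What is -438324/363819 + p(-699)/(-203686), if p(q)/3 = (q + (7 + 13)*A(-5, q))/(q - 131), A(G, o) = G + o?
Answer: -24706304774041/20502338190740 ≈ -1.2050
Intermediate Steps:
p(q) = 3*(-100 + 21*q)/(-131 + q) (p(q) = 3*((q + (7 + 13)*(-5 + q))/(q - 131)) = 3*((q + 20*(-5 + q))/(-131 + q)) = 3*((q + (-100 + 20*q))/(-131 + q)) = 3*((-100 + 21*q)/(-131 + q)) = 3*(-100 + 21*q)/(-131 + q))
-438324/363819 + p(-699)/(-203686) = -438324/363819 + (3*(-100 + 21*(-699))/(-131 - 699))/(-203686) = -438324*1/363819 + (3*(-100 - 14679)/(-830))*(-1/203686) = -146108/121273 + (3*(-1/830)*(-14779))*(-1/203686) = -146108/121273 + (44337/830)*(-1/203686) = -146108/121273 - 44337/169059380 = -24706304774041/20502338190740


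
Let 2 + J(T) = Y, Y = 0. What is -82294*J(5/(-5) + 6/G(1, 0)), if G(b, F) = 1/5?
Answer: 164588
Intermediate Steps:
G(b, F) = ⅕
J(T) = -2 (J(T) = -2 + 0 = -2)
-82294*J(5/(-5) + 6/G(1, 0)) = -82294*(-2) = 164588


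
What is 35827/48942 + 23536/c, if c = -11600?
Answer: -46019107/35482950 ≈ -1.2969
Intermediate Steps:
35827/48942 + 23536/c = 35827/48942 + 23536/(-11600) = 35827*(1/48942) + 23536*(-1/11600) = 35827/48942 - 1471/725 = -46019107/35482950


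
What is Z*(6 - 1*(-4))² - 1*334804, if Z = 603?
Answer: -274504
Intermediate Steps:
Z*(6 - 1*(-4))² - 1*334804 = 603*(6 - 1*(-4))² - 1*334804 = 603*(6 + 4)² - 334804 = 603*10² - 334804 = 603*100 - 334804 = 60300 - 334804 = -274504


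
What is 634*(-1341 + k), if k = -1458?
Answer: -1774566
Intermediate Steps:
634*(-1341 + k) = 634*(-1341 - 1458) = 634*(-2799) = -1774566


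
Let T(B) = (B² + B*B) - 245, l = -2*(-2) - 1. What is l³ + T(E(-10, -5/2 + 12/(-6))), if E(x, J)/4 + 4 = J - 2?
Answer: 3310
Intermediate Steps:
E(x, J) = -24 + 4*J (E(x, J) = -16 + 4*(J - 2) = -16 + 4*(-2 + J) = -16 + (-8 + 4*J) = -24 + 4*J)
l = 3 (l = 4 - 1 = 3)
T(B) = -245 + 2*B² (T(B) = (B² + B²) - 245 = 2*B² - 245 = -245 + 2*B²)
l³ + T(E(-10, -5/2 + 12/(-6))) = 3³ + (-245 + 2*(-24 + 4*(-5/2 + 12/(-6)))²) = 27 + (-245 + 2*(-24 + 4*(-5*½ + 12*(-⅙)))²) = 27 + (-245 + 2*(-24 + 4*(-5/2 - 2))²) = 27 + (-245 + 2*(-24 + 4*(-9/2))²) = 27 + (-245 + 2*(-24 - 18)²) = 27 + (-245 + 2*(-42)²) = 27 + (-245 + 2*1764) = 27 + (-245 + 3528) = 27 + 3283 = 3310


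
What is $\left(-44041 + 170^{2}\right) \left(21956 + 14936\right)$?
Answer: $-558581772$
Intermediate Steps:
$\left(-44041 + 170^{2}\right) \left(21956 + 14936\right) = \left(-44041 + 28900\right) 36892 = \left(-15141\right) 36892 = -558581772$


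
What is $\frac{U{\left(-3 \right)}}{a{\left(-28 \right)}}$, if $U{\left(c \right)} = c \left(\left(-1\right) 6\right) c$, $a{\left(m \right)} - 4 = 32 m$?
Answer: $\frac{27}{446} \approx 0.060538$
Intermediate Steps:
$a{\left(m \right)} = 4 + 32 m$
$U{\left(c \right)} = - 6 c^{2}$ ($U{\left(c \right)} = c \left(-6\right) c = - 6 c c = - 6 c^{2}$)
$\frac{U{\left(-3 \right)}}{a{\left(-28 \right)}} = \frac{\left(-6\right) \left(-3\right)^{2}}{4 + 32 \left(-28\right)} = \frac{\left(-6\right) 9}{4 - 896} = - \frac{54}{-892} = \left(-54\right) \left(- \frac{1}{892}\right) = \frac{27}{446}$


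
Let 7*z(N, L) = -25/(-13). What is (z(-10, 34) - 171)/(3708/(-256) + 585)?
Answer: -994304/3322683 ≈ -0.29925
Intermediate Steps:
z(N, L) = 25/91 (z(N, L) = (-25/(-13))/7 = (-25*(-1/13))/7 = (⅐)*(25/13) = 25/91)
(z(-10, 34) - 171)/(3708/(-256) + 585) = (25/91 - 171)/(3708/(-256) + 585) = -15536/(91*(3708*(-1/256) + 585)) = -15536/(91*(-927/64 + 585)) = -15536/(91*36513/64) = -15536/91*64/36513 = -994304/3322683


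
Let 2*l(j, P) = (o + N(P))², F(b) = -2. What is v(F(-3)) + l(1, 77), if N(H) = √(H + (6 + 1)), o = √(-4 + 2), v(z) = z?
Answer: 39 + 2*I*√42 ≈ 39.0 + 12.961*I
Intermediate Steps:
o = I*√2 (o = √(-2) = I*√2 ≈ 1.4142*I)
N(H) = √(7 + H) (N(H) = √(H + 7) = √(7 + H))
l(j, P) = (√(7 + P) + I*√2)²/2 (l(j, P) = (I*√2 + √(7 + P))²/2 = (√(7 + P) + I*√2)²/2)
v(F(-3)) + l(1, 77) = -2 + (√(7 + 77) + I*√2)²/2 = -2 + (√84 + I*√2)²/2 = -2 + (2*√21 + I*√2)²/2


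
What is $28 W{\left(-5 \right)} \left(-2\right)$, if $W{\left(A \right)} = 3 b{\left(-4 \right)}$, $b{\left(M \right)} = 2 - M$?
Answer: $-1008$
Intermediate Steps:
$W{\left(A \right)} = 18$ ($W{\left(A \right)} = 3 \left(2 - -4\right) = 3 \left(2 + 4\right) = 3 \cdot 6 = 18$)
$28 W{\left(-5 \right)} \left(-2\right) = 28 \cdot 18 \left(-2\right) = 504 \left(-2\right) = -1008$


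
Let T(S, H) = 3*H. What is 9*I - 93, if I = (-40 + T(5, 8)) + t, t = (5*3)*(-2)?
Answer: -507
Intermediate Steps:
t = -30 (t = 15*(-2) = -30)
I = -46 (I = (-40 + 3*8) - 30 = (-40 + 24) - 30 = -16 - 30 = -46)
9*I - 93 = 9*(-46) - 93 = -414 - 93 = -507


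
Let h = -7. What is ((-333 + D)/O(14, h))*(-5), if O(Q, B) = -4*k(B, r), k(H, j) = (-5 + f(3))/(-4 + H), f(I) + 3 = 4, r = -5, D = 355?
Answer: 605/8 ≈ 75.625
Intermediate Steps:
f(I) = 1 (f(I) = -3 + 4 = 1)
k(H, j) = -4/(-4 + H) (k(H, j) = (-5 + 1)/(-4 + H) = -4/(-4 + H))
O(Q, B) = 16/(-4 + B) (O(Q, B) = -(-16)/(-4 + B) = 16/(-4 + B))
((-333 + D)/O(14, h))*(-5) = ((-333 + 355)/((16/(-4 - 7))))*(-5) = (22/((16/(-11))))*(-5) = (22/((16*(-1/11))))*(-5) = (22/(-16/11))*(-5) = (22*(-11/16))*(-5) = -121/8*(-5) = 605/8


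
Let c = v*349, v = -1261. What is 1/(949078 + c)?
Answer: 1/508989 ≈ 1.9647e-6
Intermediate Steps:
c = -440089 (c = -1261*349 = -440089)
1/(949078 + c) = 1/(949078 - 440089) = 1/508989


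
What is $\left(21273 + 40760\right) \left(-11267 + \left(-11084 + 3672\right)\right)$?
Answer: $-1158714407$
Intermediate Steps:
$\left(21273 + 40760\right) \left(-11267 + \left(-11084 + 3672\right)\right) = 62033 \left(-11267 - 7412\right) = 62033 \left(-18679\right) = -1158714407$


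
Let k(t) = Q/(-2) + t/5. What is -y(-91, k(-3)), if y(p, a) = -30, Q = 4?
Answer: 30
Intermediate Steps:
k(t) = -2 + t/5 (k(t) = 4/(-2) + t/5 = 4*(-½) + t*(⅕) = -2 + t/5)
-y(-91, k(-3)) = -1*(-30) = 30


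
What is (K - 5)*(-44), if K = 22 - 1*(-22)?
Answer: -1716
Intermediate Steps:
K = 44 (K = 22 + 22 = 44)
(K - 5)*(-44) = (44 - 5)*(-44) = 39*(-44) = -1716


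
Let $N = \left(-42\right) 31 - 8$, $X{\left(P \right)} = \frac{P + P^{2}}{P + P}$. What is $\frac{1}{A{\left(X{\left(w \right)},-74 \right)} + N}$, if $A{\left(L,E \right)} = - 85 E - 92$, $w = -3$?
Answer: $\frac{1}{4888} \approx 0.00020458$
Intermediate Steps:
$X{\left(P \right)} = \frac{P + P^{2}}{2 P}$
$A{\left(L,E \right)} = -92 - 85 E$
$N = -1310$ ($N = -1302 - 8 = -1310$)
$\frac{1}{A{\left(X{\left(w \right)},-74 \right)} + N} = \frac{1}{\left(-92 - -6290\right) - 1310} = \frac{1}{\left(-92 + 6290\right) - 1310} = \frac{1}{6198 - 1310} = \frac{1}{4888}$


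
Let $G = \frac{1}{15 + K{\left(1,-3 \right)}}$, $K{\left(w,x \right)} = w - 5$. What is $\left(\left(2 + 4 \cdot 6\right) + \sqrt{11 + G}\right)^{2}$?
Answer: $\frac{\left(286 + \sqrt{1342}\right)^{2}}{121} \approx 860.27$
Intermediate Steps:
$K{\left(w,x \right)} = -5 + w$
$G = \frac{1}{11}$ ($G = \frac{1}{15 + \left(-5 + 1\right)} = \frac{1}{15 - 4} = \frac{1}{11} \approx 0.090909$)
$\left(\left(2 + 4 \cdot 6\right) + \sqrt{11 + G}\right)^{2} = \left(\left(2 + 4 \cdot 6\right) + \sqrt{11 + \frac{1}{11}}\right)^{2} = \left(\left(2 + 24\right) + \sqrt{\frac{122}{11}}\right)^{2} = \left(26 + \frac{\sqrt{1342}}{11}\right)^{2}$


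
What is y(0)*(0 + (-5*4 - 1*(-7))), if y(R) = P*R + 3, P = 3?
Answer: -39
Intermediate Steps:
y(R) = 3 + 3*R (y(R) = 3*R + 3 = 3 + 3*R)
y(0)*(0 + (-5*4 - 1*(-7))) = (3 + 3*0)*(0 + (-5*4 - 1*(-7))) = (3 + 0)*(0 + (-20 + 7)) = 3*(0 - 13) = 3*(-13) = -39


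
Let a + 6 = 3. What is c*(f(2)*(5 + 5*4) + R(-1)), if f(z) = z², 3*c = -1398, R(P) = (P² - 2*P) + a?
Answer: -46600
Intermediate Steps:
a = -3 (a = -6 + 3 = -3)
R(P) = -3 + P² - 2*P (R(P) = (P² - 2*P) - 3 = -3 + P² - 2*P)
c = -466 (c = (⅓)*(-1398) = -466)
c*(f(2)*(5 + 5*4) + R(-1)) = -466*(2²*(5 + 5*4) + (-3 + (-1)² - 2*(-1))) = -466*(4*(5 + 20) + (-3 + 1 + 2)) = -466*(4*25 + 0) = -466*(100 + 0) = -466*100 = -46600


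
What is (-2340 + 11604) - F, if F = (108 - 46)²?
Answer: 5420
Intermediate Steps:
F = 3844 (F = 62² = 3844)
(-2340 + 11604) - F = (-2340 + 11604) - 1*3844 = 9264 - 3844 = 5420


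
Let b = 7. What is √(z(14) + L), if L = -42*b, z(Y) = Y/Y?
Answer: I*√293 ≈ 17.117*I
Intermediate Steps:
z(Y) = 1
L = -294 (L = -42*7 = -294)
√(z(14) + L) = √(1 - 294) = √(-293) = I*√293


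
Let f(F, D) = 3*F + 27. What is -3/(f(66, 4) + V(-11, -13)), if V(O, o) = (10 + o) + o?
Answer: -3/209 ≈ -0.014354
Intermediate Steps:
f(F, D) = 27 + 3*F
V(O, o) = 10 + 2*o
-3/(f(66, 4) + V(-11, -13)) = -3/((27 + 3*66) + (10 + 2*(-13))) = -3/((27 + 198) + (10 - 26)) = -3/(225 - 16) = -3/209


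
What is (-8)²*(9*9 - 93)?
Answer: -768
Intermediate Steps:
(-8)²*(9*9 - 93) = 64*(81 - 93) = 64*(-12) = -768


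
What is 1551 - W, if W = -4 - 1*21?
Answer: 1576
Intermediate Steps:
W = -25 (W = -4 - 21 = -25)
1551 - W = 1551 - 1*(-25) = 1551 + 25 = 1576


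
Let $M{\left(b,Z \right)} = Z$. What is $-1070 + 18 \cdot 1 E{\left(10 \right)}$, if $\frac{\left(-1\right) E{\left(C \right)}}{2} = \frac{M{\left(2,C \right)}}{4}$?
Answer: $-1160$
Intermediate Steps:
$E{\left(C \right)} = - \frac{C}{2}$ ($E{\left(C \right)} = - 2 \frac{C}{4} = - \frac{C}{2}$)
$-1070 + 18 \cdot 1 E{\left(10 \right)} = -1070 + 18 \cdot 1 \left(\left(- \frac{1}{2}\right) 10\right) = -1070 + 18 \left(-5\right) = -1070 - 90 = -1160$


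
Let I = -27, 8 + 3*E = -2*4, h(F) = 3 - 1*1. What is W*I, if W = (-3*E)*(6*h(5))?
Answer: -5184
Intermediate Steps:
h(F) = 2 (h(F) = 3 - 1 = 2)
E = -16/3 (E = -8/3 + (-2*4)/3 = -8/3 + (⅓)*(-8) = -8/3 - 8/3 = -16/3 ≈ -5.3333)
W = 192 (W = (-3*(-16/3))*(6*2) = 16*12 = 192)
W*I = 192*(-27) = -5184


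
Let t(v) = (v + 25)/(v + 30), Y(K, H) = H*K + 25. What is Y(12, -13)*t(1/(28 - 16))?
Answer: -39431/361 ≈ -109.23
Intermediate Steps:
Y(K, H) = 25 + H*K
t(v) = (25 + v)/(30 + v)
Y(12, -13)*t(1/(28 - 16)) = (25 - 13*12)*((25 + 1/(28 - 16))/(30 + 1/(28 - 16))) = (25 - 156)*((25 + 1/12)/(30 + 1/12)) = -131*(25 + 1/12)/(30 + 1/12) = -131*301/(361/12*12) = -1572*301/(361*12) = -131*301/361 = -39431/361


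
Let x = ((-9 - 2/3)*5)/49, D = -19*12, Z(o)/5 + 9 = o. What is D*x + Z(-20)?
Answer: 3915/49 ≈ 79.898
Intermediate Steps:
Z(o) = -45 + 5*o
D = -228
x = -145/147 (x = ((-9 - 2*1/3)*5)*(1/49) = ((-9 - 2/3)*5)*(1/49) = -29/3*5*(1/49) = -145/3*1/49 = -145/147 ≈ -0.98639)
D*x + Z(-20) = -228*(-145/147) + (-45 + 5*(-20)) = 11020/49 + (-45 - 100) = 11020/49 - 145 = 3915/49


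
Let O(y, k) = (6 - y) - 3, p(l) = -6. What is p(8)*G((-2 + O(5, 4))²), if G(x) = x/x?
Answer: -6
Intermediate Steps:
O(y, k) = 3 - y
G(x) = 1
p(8)*G((-2 + O(5, 4))²) = -6*1 = -6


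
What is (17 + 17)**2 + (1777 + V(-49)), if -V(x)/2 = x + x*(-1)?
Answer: 2933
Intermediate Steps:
V(x) = 0 (V(x) = -2*(x + x*(-1)) = -2*(x - x) = -2*0 = 0)
(17 + 17)**2 + (1777 + V(-49)) = (17 + 17)**2 + (1777 + 0) = 34**2 + 1777 = 1156 + 1777 = 2933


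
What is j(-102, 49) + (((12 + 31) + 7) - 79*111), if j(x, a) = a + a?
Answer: -8621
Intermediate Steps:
j(x, a) = 2*a
j(-102, 49) + (((12 + 31) + 7) - 79*111) = 2*49 + (((12 + 31) + 7) - 79*111) = 98 + ((43 + 7) - 8769) = 98 + (50 - 8769) = 98 - 8719 = -8621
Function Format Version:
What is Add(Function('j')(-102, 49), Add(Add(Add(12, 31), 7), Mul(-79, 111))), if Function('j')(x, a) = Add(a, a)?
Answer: -8621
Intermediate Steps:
Function('j')(x, a) = Mul(2, a)
Add(Function('j')(-102, 49), Add(Add(Add(12, 31), 7), Mul(-79, 111))) = Add(Mul(2, 49), Add(Add(Add(12, 31), 7), Mul(-79, 111))) = Add(98, Add(Add(43, 7), -8769)) = Add(98, Add(50, -8769)) = Add(98, -8719) = -8621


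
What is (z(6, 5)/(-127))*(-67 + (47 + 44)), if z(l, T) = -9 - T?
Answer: 336/127 ≈ 2.6457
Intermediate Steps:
(z(6, 5)/(-127))*(-67 + (47 + 44)) = ((-9 - 1*5)/(-127))*(-67 + (47 + 44)) = ((-9 - 5)*(-1/127))*(-67 + 91) = -14*(-1/127)*24 = (14/127)*24 = 336/127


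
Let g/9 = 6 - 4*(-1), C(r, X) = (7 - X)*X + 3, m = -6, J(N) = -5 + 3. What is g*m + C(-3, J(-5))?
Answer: -555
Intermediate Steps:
J(N) = -2
C(r, X) = 3 + X*(7 - X) (C(r, X) = X*(7 - X) + 3 = 3 + X*(7 - X))
g = 90 (g = 9*(6 - 4*(-1)) = 9*(6 + 4) = 9*10 = 90)
g*m + C(-3, J(-5)) = 90*(-6) + (3 - 1*(-2)² + 7*(-2)) = -540 + (3 - 1*4 - 14) = -540 + (3 - 4 - 14) = -540 - 15 = -555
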